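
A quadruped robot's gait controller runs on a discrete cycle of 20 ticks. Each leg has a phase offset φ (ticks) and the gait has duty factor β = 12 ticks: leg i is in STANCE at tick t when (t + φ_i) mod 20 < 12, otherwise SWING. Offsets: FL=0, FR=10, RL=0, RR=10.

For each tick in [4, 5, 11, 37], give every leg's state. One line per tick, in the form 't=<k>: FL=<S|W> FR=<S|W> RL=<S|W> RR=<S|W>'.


t=4: phase=(4,14,4,14) vs β=12 → FL=S FR=W RL=S RR=W
t=5: phase=(5,15,5,15) vs β=12 → FL=S FR=W RL=S RR=W
t=11: phase=(11,1,11,1) vs β=12 → FL=S FR=S RL=S RR=S
t=37: phase=(17,7,17,7) vs β=12 → FL=W FR=S RL=W RR=S

t=4: FL=S FR=W RL=S RR=W
t=5: FL=S FR=W RL=S RR=W
t=11: FL=S FR=S RL=S RR=S
t=37: FL=W FR=S RL=W RR=S


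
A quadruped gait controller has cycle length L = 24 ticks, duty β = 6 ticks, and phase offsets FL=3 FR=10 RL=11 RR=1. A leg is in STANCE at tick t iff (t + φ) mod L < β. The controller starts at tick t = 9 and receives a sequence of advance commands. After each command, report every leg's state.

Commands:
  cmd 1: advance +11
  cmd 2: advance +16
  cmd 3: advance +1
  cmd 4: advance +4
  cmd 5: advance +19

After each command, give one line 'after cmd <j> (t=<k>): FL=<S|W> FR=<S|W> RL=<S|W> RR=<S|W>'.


start t=9: FL=W FR=W RL=W RR=W
cmd 1: advance +11 → t=20, phase=(23,6,7,21) → FL=W FR=W RL=W RR=W
cmd 2: advance +16 → t=36, phase=(15,22,23,13) → FL=W FR=W RL=W RR=W
cmd 3: advance +1 → t=37, phase=(16,23,0,14) → FL=W FR=W RL=S RR=W
cmd 4: advance +4 → t=41, phase=(20,3,4,18) → FL=W FR=S RL=S RR=W
cmd 5: advance +19 → t=60, phase=(15,22,23,13) → FL=W FR=W RL=W RR=W

after cmd 1 (t=20): FL=W FR=W RL=W RR=W
after cmd 2 (t=36): FL=W FR=W RL=W RR=W
after cmd 3 (t=37): FL=W FR=W RL=S RR=W
after cmd 4 (t=41): FL=W FR=S RL=S RR=W
after cmd 5 (t=60): FL=W FR=W RL=W RR=W


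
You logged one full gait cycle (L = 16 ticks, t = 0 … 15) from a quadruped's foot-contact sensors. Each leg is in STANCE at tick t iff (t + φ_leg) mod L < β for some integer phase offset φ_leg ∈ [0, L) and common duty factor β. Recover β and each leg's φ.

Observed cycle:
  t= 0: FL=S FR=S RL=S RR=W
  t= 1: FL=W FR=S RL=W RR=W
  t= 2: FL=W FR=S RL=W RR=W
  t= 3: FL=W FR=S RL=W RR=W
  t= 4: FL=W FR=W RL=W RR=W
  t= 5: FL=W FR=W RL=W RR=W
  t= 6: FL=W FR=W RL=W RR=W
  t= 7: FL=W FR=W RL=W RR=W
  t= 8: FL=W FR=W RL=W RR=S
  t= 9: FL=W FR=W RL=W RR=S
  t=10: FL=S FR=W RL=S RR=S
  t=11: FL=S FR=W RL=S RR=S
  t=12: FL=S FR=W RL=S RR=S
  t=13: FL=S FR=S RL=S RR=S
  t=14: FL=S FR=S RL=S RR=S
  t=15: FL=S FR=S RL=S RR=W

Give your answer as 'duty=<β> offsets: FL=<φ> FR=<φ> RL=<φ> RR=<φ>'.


duty=7 offsets: FL=6 FR=3 RL=6 RR=8

duty β = stance ticks per leg = 7
FL: stance ticks = 7; W→S at t=10 → φ=6
FR: stance ticks = 7; W→S at t=13 → φ=3
RL: stance ticks = 7; W→S at t=10 → φ=6
RR: stance ticks = 7; W→S at t=8 → φ=8


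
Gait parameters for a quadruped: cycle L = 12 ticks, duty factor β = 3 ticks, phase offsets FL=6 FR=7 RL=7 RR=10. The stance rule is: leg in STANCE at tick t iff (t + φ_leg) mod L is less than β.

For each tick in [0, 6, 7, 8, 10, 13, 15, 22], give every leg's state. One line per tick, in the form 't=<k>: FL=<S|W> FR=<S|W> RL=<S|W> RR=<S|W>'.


t=0: FL=W FR=W RL=W RR=W
t=6: FL=S FR=S RL=S RR=W
t=7: FL=S FR=S RL=S RR=W
t=8: FL=S FR=W RL=W RR=W
t=10: FL=W FR=W RL=W RR=W
t=13: FL=W FR=W RL=W RR=W
t=15: FL=W FR=W RL=W RR=S
t=22: FL=W FR=W RL=W RR=W

t=0: phase=(6,7,7,10) vs β=3 → FL=W FR=W RL=W RR=W
t=6: phase=(0,1,1,4) vs β=3 → FL=S FR=S RL=S RR=W
t=7: phase=(1,2,2,5) vs β=3 → FL=S FR=S RL=S RR=W
t=8: phase=(2,3,3,6) vs β=3 → FL=S FR=W RL=W RR=W
t=10: phase=(4,5,5,8) vs β=3 → FL=W FR=W RL=W RR=W
t=13: phase=(7,8,8,11) vs β=3 → FL=W FR=W RL=W RR=W
t=15: phase=(9,10,10,1) vs β=3 → FL=W FR=W RL=W RR=S
t=22: phase=(4,5,5,8) vs β=3 → FL=W FR=W RL=W RR=W


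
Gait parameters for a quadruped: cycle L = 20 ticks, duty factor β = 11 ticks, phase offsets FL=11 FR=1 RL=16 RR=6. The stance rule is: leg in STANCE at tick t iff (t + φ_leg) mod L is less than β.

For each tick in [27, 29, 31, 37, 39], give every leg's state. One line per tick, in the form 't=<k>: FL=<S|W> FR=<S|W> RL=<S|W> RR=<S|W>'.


t=27: phase=(18,8,3,13) vs β=11 → FL=W FR=S RL=S RR=W
t=29: phase=(0,10,5,15) vs β=11 → FL=S FR=S RL=S RR=W
t=31: phase=(2,12,7,17) vs β=11 → FL=S FR=W RL=S RR=W
t=37: phase=(8,18,13,3) vs β=11 → FL=S FR=W RL=W RR=S
t=39: phase=(10,0,15,5) vs β=11 → FL=S FR=S RL=W RR=S

t=27: FL=W FR=S RL=S RR=W
t=29: FL=S FR=S RL=S RR=W
t=31: FL=S FR=W RL=S RR=W
t=37: FL=S FR=W RL=W RR=S
t=39: FL=S FR=S RL=W RR=S


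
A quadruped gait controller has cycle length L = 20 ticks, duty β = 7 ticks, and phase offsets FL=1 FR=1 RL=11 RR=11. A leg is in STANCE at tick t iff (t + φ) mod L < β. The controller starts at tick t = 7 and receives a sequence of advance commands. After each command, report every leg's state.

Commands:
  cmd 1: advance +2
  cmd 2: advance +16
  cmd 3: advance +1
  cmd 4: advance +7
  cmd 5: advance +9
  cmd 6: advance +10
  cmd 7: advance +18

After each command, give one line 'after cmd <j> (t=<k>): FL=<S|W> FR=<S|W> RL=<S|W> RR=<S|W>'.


after cmd 1 (t=9): FL=W FR=W RL=S RR=S
after cmd 2 (t=25): FL=S FR=S RL=W RR=W
after cmd 3 (t=26): FL=W FR=W RL=W RR=W
after cmd 4 (t=33): FL=W FR=W RL=S RR=S
after cmd 5 (t=42): FL=S FR=S RL=W RR=W
after cmd 6 (t=52): FL=W FR=W RL=S RR=S
after cmd 7 (t=70): FL=W FR=W RL=S RR=S

start t=7: FL=W FR=W RL=W RR=W
cmd 1: advance +2 → t=9, phase=(10,10,0,0) → FL=W FR=W RL=S RR=S
cmd 2: advance +16 → t=25, phase=(6,6,16,16) → FL=S FR=S RL=W RR=W
cmd 3: advance +1 → t=26, phase=(7,7,17,17) → FL=W FR=W RL=W RR=W
cmd 4: advance +7 → t=33, phase=(14,14,4,4) → FL=W FR=W RL=S RR=S
cmd 5: advance +9 → t=42, phase=(3,3,13,13) → FL=S FR=S RL=W RR=W
cmd 6: advance +10 → t=52, phase=(13,13,3,3) → FL=W FR=W RL=S RR=S
cmd 7: advance +18 → t=70, phase=(11,11,1,1) → FL=W FR=W RL=S RR=S


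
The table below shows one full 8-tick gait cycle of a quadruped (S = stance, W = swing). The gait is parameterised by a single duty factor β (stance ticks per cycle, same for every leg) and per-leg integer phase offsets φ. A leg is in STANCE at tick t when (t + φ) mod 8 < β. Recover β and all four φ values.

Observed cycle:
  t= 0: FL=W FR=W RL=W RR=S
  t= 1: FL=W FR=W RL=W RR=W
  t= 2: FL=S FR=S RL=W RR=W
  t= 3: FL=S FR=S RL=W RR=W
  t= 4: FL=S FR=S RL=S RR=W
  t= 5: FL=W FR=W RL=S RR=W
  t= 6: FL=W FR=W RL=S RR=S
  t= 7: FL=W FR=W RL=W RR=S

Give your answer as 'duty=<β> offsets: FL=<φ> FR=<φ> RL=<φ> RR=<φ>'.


duty β = stance ticks per leg = 3
FL: stance ticks = 3; W→S at t=2 → φ=6
FR: stance ticks = 3; W→S at t=2 → φ=6
RL: stance ticks = 3; W→S at t=4 → φ=4
RR: stance ticks = 3; W→S at t=6 → φ=2

duty=3 offsets: FL=6 FR=6 RL=4 RR=2


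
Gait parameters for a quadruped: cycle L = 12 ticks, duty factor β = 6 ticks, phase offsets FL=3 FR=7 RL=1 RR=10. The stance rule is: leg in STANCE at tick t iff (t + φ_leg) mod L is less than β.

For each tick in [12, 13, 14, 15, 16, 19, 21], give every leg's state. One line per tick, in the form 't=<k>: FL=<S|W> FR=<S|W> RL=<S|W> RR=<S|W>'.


t=12: phase=(3,7,1,10) vs β=6 → FL=S FR=W RL=S RR=W
t=13: phase=(4,8,2,11) vs β=6 → FL=S FR=W RL=S RR=W
t=14: phase=(5,9,3,0) vs β=6 → FL=S FR=W RL=S RR=S
t=15: phase=(6,10,4,1) vs β=6 → FL=W FR=W RL=S RR=S
t=16: phase=(7,11,5,2) vs β=6 → FL=W FR=W RL=S RR=S
t=19: phase=(10,2,8,5) vs β=6 → FL=W FR=S RL=W RR=S
t=21: phase=(0,4,10,7) vs β=6 → FL=S FR=S RL=W RR=W

t=12: FL=S FR=W RL=S RR=W
t=13: FL=S FR=W RL=S RR=W
t=14: FL=S FR=W RL=S RR=S
t=15: FL=W FR=W RL=S RR=S
t=16: FL=W FR=W RL=S RR=S
t=19: FL=W FR=S RL=W RR=S
t=21: FL=S FR=S RL=W RR=W


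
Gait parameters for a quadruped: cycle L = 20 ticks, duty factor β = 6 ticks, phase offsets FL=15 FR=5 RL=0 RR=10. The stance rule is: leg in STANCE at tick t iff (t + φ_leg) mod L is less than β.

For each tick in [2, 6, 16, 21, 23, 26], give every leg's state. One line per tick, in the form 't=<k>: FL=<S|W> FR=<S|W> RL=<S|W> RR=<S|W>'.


t=2: phase=(17,7,2,12) vs β=6 → FL=W FR=W RL=S RR=W
t=6: phase=(1,11,6,16) vs β=6 → FL=S FR=W RL=W RR=W
t=16: phase=(11,1,16,6) vs β=6 → FL=W FR=S RL=W RR=W
t=21: phase=(16,6,1,11) vs β=6 → FL=W FR=W RL=S RR=W
t=23: phase=(18,8,3,13) vs β=6 → FL=W FR=W RL=S RR=W
t=26: phase=(1,11,6,16) vs β=6 → FL=S FR=W RL=W RR=W

t=2: FL=W FR=W RL=S RR=W
t=6: FL=S FR=W RL=W RR=W
t=16: FL=W FR=S RL=W RR=W
t=21: FL=W FR=W RL=S RR=W
t=23: FL=W FR=W RL=S RR=W
t=26: FL=S FR=W RL=W RR=W


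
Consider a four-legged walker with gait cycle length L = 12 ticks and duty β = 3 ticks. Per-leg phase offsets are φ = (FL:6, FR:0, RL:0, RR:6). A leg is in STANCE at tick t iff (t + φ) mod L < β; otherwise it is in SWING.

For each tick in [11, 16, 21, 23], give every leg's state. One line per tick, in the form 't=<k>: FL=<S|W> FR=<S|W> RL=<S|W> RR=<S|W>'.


t=11: phase=(5,11,11,5) vs β=3 → FL=W FR=W RL=W RR=W
t=16: phase=(10,4,4,10) vs β=3 → FL=W FR=W RL=W RR=W
t=21: phase=(3,9,9,3) vs β=3 → FL=W FR=W RL=W RR=W
t=23: phase=(5,11,11,5) vs β=3 → FL=W FR=W RL=W RR=W

t=11: FL=W FR=W RL=W RR=W
t=16: FL=W FR=W RL=W RR=W
t=21: FL=W FR=W RL=W RR=W
t=23: FL=W FR=W RL=W RR=W


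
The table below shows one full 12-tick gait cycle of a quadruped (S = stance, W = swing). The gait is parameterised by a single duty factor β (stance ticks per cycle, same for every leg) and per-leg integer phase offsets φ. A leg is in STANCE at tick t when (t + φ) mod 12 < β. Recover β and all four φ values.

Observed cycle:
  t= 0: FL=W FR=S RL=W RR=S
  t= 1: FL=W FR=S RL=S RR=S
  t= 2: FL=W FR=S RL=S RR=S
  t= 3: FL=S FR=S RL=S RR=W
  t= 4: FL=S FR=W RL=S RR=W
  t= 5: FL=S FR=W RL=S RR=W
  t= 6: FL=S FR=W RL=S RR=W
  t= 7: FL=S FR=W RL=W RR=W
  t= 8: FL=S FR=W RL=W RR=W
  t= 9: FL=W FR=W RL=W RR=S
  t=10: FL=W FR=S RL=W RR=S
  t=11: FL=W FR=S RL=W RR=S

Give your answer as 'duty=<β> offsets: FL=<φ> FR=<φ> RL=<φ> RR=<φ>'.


duty=6 offsets: FL=9 FR=2 RL=11 RR=3

duty β = stance ticks per leg = 6
FL: stance ticks = 6; W→S at t=3 → φ=9
FR: stance ticks = 6; W→S at t=10 → φ=2
RL: stance ticks = 6; W→S at t=1 → φ=11
RR: stance ticks = 6; W→S at t=9 → φ=3


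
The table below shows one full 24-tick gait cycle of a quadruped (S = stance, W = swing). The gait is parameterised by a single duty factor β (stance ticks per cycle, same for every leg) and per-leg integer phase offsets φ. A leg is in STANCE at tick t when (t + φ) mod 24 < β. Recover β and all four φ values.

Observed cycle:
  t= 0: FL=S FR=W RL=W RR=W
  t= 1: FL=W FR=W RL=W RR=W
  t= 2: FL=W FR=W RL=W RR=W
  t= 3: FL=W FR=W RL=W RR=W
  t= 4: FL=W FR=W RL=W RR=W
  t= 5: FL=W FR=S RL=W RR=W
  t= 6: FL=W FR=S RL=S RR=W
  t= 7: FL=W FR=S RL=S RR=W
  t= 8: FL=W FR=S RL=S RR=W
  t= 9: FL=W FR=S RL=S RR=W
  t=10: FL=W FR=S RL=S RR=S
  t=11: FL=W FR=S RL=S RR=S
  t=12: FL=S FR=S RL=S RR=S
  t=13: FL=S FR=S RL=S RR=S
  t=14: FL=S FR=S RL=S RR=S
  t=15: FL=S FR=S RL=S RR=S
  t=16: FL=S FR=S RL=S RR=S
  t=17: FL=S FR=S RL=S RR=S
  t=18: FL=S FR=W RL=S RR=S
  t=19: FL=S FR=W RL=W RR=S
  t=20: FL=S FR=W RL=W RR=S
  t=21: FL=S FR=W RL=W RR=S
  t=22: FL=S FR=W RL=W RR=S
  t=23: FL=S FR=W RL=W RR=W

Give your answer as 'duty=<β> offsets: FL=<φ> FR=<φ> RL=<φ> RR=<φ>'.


duty=13 offsets: FL=12 FR=19 RL=18 RR=14

duty β = stance ticks per leg = 13
FL: stance ticks = 13; W→S at t=12 → φ=12
FR: stance ticks = 13; W→S at t=5 → φ=19
RL: stance ticks = 13; W→S at t=6 → φ=18
RR: stance ticks = 13; W→S at t=10 → φ=14


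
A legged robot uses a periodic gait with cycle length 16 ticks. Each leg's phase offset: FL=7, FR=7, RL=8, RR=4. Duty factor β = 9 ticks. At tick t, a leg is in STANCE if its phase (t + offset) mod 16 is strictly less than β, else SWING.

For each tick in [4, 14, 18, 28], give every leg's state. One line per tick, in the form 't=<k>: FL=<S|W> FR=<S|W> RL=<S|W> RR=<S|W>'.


t=4: phase=(11,11,12,8) vs β=9 → FL=W FR=W RL=W RR=S
t=14: phase=(5,5,6,2) vs β=9 → FL=S FR=S RL=S RR=S
t=18: phase=(9,9,10,6) vs β=9 → FL=W FR=W RL=W RR=S
t=28: phase=(3,3,4,0) vs β=9 → FL=S FR=S RL=S RR=S

t=4: FL=W FR=W RL=W RR=S
t=14: FL=S FR=S RL=S RR=S
t=18: FL=W FR=W RL=W RR=S
t=28: FL=S FR=S RL=S RR=S


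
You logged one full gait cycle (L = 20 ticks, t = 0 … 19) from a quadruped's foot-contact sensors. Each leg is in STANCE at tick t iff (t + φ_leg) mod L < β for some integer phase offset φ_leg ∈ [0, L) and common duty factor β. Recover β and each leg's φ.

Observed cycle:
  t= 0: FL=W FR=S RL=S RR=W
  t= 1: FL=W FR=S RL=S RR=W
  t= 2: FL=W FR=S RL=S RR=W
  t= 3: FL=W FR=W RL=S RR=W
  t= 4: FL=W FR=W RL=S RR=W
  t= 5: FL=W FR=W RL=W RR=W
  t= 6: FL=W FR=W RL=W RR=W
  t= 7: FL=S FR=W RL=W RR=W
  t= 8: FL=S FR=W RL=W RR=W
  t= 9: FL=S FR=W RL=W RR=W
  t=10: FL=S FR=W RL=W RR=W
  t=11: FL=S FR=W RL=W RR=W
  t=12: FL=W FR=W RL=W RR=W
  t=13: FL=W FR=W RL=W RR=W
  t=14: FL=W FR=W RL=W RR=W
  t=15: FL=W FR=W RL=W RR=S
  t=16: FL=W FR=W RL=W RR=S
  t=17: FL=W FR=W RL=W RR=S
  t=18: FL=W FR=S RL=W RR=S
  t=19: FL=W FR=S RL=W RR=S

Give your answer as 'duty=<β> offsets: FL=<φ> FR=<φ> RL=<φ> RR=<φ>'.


duty=5 offsets: FL=13 FR=2 RL=0 RR=5

duty β = stance ticks per leg = 5
FL: stance ticks = 5; W→S at t=7 → φ=13
FR: stance ticks = 5; W→S at t=18 → φ=2
RL: stance ticks = 5; W→S at t=0 → φ=0
RR: stance ticks = 5; W→S at t=15 → φ=5


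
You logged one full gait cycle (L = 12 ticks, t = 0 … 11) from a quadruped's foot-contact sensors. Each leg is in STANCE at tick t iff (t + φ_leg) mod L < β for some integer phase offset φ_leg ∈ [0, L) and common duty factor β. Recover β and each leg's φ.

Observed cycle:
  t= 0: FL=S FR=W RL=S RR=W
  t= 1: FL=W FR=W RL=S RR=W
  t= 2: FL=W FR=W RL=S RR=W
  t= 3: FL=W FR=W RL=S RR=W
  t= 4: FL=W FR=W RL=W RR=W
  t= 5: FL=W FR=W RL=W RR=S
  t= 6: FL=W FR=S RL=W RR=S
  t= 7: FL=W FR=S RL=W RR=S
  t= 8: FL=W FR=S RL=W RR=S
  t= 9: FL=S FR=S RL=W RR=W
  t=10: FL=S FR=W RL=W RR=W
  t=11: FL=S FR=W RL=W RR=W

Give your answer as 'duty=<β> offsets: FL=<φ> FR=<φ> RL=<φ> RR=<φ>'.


duty β = stance ticks per leg = 4
FL: stance ticks = 4; W→S at t=9 → φ=3
FR: stance ticks = 4; W→S at t=6 → φ=6
RL: stance ticks = 4; W→S at t=0 → φ=0
RR: stance ticks = 4; W→S at t=5 → φ=7

duty=4 offsets: FL=3 FR=6 RL=0 RR=7


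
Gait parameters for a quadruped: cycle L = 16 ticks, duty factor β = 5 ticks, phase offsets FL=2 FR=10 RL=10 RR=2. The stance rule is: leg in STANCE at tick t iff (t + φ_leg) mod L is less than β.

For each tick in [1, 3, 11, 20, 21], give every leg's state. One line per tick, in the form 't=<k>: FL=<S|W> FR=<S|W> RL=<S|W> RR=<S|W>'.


t=1: FL=S FR=W RL=W RR=S
t=3: FL=W FR=W RL=W RR=W
t=11: FL=W FR=W RL=W RR=W
t=20: FL=W FR=W RL=W RR=W
t=21: FL=W FR=W RL=W RR=W

t=1: phase=(3,11,11,3) vs β=5 → FL=S FR=W RL=W RR=S
t=3: phase=(5,13,13,5) vs β=5 → FL=W FR=W RL=W RR=W
t=11: phase=(13,5,5,13) vs β=5 → FL=W FR=W RL=W RR=W
t=20: phase=(6,14,14,6) vs β=5 → FL=W FR=W RL=W RR=W
t=21: phase=(7,15,15,7) vs β=5 → FL=W FR=W RL=W RR=W


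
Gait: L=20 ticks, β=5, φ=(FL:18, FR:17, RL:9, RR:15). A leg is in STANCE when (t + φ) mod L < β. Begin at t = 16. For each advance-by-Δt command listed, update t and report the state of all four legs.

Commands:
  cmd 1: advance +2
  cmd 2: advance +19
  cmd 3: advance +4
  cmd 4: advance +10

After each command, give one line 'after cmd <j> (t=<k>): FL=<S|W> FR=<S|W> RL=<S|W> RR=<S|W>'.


after cmd 1 (t=18): FL=W FR=W RL=W RR=W
after cmd 2 (t=37): FL=W FR=W RL=W RR=W
after cmd 3 (t=41): FL=W FR=W RL=W RR=W
after cmd 4 (t=51): FL=W FR=W RL=S RR=W

start t=16: FL=W FR=W RL=W RR=W
cmd 1: advance +2 → t=18, phase=(16,15,7,13) → FL=W FR=W RL=W RR=W
cmd 2: advance +19 → t=37, phase=(15,14,6,12) → FL=W FR=W RL=W RR=W
cmd 3: advance +4 → t=41, phase=(19,18,10,16) → FL=W FR=W RL=W RR=W
cmd 4: advance +10 → t=51, phase=(9,8,0,6) → FL=W FR=W RL=S RR=W


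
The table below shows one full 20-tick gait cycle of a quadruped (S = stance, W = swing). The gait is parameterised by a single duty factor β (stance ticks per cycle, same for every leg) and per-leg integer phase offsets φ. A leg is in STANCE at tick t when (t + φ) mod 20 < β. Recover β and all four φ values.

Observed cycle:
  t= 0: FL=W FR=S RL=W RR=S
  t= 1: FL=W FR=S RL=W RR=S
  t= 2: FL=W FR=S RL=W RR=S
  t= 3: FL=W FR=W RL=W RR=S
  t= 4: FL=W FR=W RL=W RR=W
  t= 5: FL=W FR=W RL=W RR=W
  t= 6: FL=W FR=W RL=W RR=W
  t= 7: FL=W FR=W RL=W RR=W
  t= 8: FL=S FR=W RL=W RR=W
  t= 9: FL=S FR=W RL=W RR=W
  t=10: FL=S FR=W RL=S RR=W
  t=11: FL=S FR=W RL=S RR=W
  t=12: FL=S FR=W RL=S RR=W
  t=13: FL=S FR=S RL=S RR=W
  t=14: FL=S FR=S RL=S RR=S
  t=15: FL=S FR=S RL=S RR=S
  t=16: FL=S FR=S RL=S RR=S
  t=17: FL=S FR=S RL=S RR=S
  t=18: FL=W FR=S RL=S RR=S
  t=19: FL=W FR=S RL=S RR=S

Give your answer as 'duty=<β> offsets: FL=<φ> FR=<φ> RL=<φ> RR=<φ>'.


duty β = stance ticks per leg = 10
FL: stance ticks = 10; W→S at t=8 → φ=12
FR: stance ticks = 10; W→S at t=13 → φ=7
RL: stance ticks = 10; W→S at t=10 → φ=10
RR: stance ticks = 10; W→S at t=14 → φ=6

duty=10 offsets: FL=12 FR=7 RL=10 RR=6


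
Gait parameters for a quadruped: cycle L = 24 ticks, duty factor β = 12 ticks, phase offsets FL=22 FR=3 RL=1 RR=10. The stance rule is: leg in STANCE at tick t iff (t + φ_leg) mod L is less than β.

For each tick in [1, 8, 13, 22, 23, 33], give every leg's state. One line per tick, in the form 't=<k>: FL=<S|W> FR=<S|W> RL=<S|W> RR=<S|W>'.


t=1: phase=(23,4,2,11) vs β=12 → FL=W FR=S RL=S RR=S
t=8: phase=(6,11,9,18) vs β=12 → FL=S FR=S RL=S RR=W
t=13: phase=(11,16,14,23) vs β=12 → FL=S FR=W RL=W RR=W
t=22: phase=(20,1,23,8) vs β=12 → FL=W FR=S RL=W RR=S
t=23: phase=(21,2,0,9) vs β=12 → FL=W FR=S RL=S RR=S
t=33: phase=(7,12,10,19) vs β=12 → FL=S FR=W RL=S RR=W

t=1: FL=W FR=S RL=S RR=S
t=8: FL=S FR=S RL=S RR=W
t=13: FL=S FR=W RL=W RR=W
t=22: FL=W FR=S RL=W RR=S
t=23: FL=W FR=S RL=S RR=S
t=33: FL=S FR=W RL=S RR=W


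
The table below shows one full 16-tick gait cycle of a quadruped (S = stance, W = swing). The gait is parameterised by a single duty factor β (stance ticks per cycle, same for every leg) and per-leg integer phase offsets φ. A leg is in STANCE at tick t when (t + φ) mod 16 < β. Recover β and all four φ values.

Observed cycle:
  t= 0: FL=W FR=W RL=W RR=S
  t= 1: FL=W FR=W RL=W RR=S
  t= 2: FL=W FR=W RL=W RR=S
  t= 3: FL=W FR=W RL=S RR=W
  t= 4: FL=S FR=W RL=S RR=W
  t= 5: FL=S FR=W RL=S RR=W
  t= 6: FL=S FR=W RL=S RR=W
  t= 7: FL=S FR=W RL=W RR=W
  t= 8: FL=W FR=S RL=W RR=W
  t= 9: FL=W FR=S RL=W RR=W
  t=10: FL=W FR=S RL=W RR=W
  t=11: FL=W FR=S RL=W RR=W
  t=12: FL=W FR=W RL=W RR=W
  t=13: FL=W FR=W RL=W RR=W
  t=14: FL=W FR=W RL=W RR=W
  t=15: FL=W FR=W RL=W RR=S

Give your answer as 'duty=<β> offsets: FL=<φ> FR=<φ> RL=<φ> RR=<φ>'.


duty β = stance ticks per leg = 4
FL: stance ticks = 4; W→S at t=4 → φ=12
FR: stance ticks = 4; W→S at t=8 → φ=8
RL: stance ticks = 4; W→S at t=3 → φ=13
RR: stance ticks = 4; W→S at t=15 → φ=1

duty=4 offsets: FL=12 FR=8 RL=13 RR=1


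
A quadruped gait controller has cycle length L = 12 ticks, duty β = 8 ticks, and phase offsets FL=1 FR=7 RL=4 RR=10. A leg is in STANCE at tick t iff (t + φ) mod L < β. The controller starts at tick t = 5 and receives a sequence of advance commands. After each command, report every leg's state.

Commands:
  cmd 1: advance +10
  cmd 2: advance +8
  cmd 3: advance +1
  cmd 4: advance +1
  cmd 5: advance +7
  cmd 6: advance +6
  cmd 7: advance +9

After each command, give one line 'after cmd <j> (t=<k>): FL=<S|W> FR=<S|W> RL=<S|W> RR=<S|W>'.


after cmd 1 (t=15): FL=S FR=W RL=S RR=S
after cmd 2 (t=23): FL=S FR=S RL=S RR=W
after cmd 3 (t=24): FL=S FR=S RL=S RR=W
after cmd 4 (t=25): FL=S FR=W RL=S RR=W
after cmd 5 (t=32): FL=W FR=S RL=S RR=S
after cmd 6 (t=38): FL=S FR=W RL=S RR=S
after cmd 7 (t=47): FL=S FR=S RL=S RR=W

start t=5: FL=S FR=S RL=W RR=S
cmd 1: advance +10 → t=15, phase=(4,10,7,1) → FL=S FR=W RL=S RR=S
cmd 2: advance +8 → t=23, phase=(0,6,3,9) → FL=S FR=S RL=S RR=W
cmd 3: advance +1 → t=24, phase=(1,7,4,10) → FL=S FR=S RL=S RR=W
cmd 4: advance +1 → t=25, phase=(2,8,5,11) → FL=S FR=W RL=S RR=W
cmd 5: advance +7 → t=32, phase=(9,3,0,6) → FL=W FR=S RL=S RR=S
cmd 6: advance +6 → t=38, phase=(3,9,6,0) → FL=S FR=W RL=S RR=S
cmd 7: advance +9 → t=47, phase=(0,6,3,9) → FL=S FR=S RL=S RR=W


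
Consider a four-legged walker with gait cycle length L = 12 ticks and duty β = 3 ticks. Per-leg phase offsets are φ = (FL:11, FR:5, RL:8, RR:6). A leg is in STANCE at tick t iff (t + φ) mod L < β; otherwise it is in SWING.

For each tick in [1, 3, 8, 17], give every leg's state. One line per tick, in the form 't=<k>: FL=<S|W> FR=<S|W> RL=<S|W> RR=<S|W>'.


t=1: phase=(0,6,9,7) vs β=3 → FL=S FR=W RL=W RR=W
t=3: phase=(2,8,11,9) vs β=3 → FL=S FR=W RL=W RR=W
t=8: phase=(7,1,4,2) vs β=3 → FL=W FR=S RL=W RR=S
t=17: phase=(4,10,1,11) vs β=3 → FL=W FR=W RL=S RR=W

t=1: FL=S FR=W RL=W RR=W
t=3: FL=S FR=W RL=W RR=W
t=8: FL=W FR=S RL=W RR=S
t=17: FL=W FR=W RL=S RR=W


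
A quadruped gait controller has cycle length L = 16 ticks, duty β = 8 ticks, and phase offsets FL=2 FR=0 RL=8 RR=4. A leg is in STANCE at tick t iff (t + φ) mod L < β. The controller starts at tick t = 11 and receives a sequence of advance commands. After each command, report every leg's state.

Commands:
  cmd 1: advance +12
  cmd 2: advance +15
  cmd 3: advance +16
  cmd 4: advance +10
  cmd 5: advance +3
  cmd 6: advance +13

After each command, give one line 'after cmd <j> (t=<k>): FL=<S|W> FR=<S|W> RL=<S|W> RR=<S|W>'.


after cmd 1 (t=23): FL=W FR=S RL=W RR=W
after cmd 2 (t=38): FL=W FR=S RL=W RR=W
after cmd 3 (t=54): FL=W FR=S RL=W RR=W
after cmd 4 (t=64): FL=S FR=S RL=W RR=S
after cmd 5 (t=67): FL=S FR=S RL=W RR=S
after cmd 6 (t=80): FL=S FR=S RL=W RR=S

start t=11: FL=W FR=W RL=S RR=W
cmd 1: advance +12 → t=23, phase=(9,7,15,11) → FL=W FR=S RL=W RR=W
cmd 2: advance +15 → t=38, phase=(8,6,14,10) → FL=W FR=S RL=W RR=W
cmd 3: advance +16 → t=54, phase=(8,6,14,10) → FL=W FR=S RL=W RR=W
cmd 4: advance +10 → t=64, phase=(2,0,8,4) → FL=S FR=S RL=W RR=S
cmd 5: advance +3 → t=67, phase=(5,3,11,7) → FL=S FR=S RL=W RR=S
cmd 6: advance +13 → t=80, phase=(2,0,8,4) → FL=S FR=S RL=W RR=S


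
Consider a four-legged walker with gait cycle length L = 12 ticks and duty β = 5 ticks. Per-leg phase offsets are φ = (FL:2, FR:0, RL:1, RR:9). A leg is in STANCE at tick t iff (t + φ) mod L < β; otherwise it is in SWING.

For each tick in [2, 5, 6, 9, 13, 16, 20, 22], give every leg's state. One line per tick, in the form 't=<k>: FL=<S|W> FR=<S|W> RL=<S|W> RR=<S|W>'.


t=2: phase=(4,2,3,11) vs β=5 → FL=S FR=S RL=S RR=W
t=5: phase=(7,5,6,2) vs β=5 → FL=W FR=W RL=W RR=S
t=6: phase=(8,6,7,3) vs β=5 → FL=W FR=W RL=W RR=S
t=9: phase=(11,9,10,6) vs β=5 → FL=W FR=W RL=W RR=W
t=13: phase=(3,1,2,10) vs β=5 → FL=S FR=S RL=S RR=W
t=16: phase=(6,4,5,1) vs β=5 → FL=W FR=S RL=W RR=S
t=20: phase=(10,8,9,5) vs β=5 → FL=W FR=W RL=W RR=W
t=22: phase=(0,10,11,7) vs β=5 → FL=S FR=W RL=W RR=W

t=2: FL=S FR=S RL=S RR=W
t=5: FL=W FR=W RL=W RR=S
t=6: FL=W FR=W RL=W RR=S
t=9: FL=W FR=W RL=W RR=W
t=13: FL=S FR=S RL=S RR=W
t=16: FL=W FR=S RL=W RR=S
t=20: FL=W FR=W RL=W RR=W
t=22: FL=S FR=W RL=W RR=W


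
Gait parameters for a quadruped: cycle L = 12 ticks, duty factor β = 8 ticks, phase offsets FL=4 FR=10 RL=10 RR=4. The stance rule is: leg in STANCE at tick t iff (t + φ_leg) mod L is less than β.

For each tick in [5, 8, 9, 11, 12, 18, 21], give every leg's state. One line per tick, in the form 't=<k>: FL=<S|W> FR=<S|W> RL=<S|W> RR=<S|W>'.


t=5: phase=(9,3,3,9) vs β=8 → FL=W FR=S RL=S RR=W
t=8: phase=(0,6,6,0) vs β=8 → FL=S FR=S RL=S RR=S
t=9: phase=(1,7,7,1) vs β=8 → FL=S FR=S RL=S RR=S
t=11: phase=(3,9,9,3) vs β=8 → FL=S FR=W RL=W RR=S
t=12: phase=(4,10,10,4) vs β=8 → FL=S FR=W RL=W RR=S
t=18: phase=(10,4,4,10) vs β=8 → FL=W FR=S RL=S RR=W
t=21: phase=(1,7,7,1) vs β=8 → FL=S FR=S RL=S RR=S

t=5: FL=W FR=S RL=S RR=W
t=8: FL=S FR=S RL=S RR=S
t=9: FL=S FR=S RL=S RR=S
t=11: FL=S FR=W RL=W RR=S
t=12: FL=S FR=W RL=W RR=S
t=18: FL=W FR=S RL=S RR=W
t=21: FL=S FR=S RL=S RR=S


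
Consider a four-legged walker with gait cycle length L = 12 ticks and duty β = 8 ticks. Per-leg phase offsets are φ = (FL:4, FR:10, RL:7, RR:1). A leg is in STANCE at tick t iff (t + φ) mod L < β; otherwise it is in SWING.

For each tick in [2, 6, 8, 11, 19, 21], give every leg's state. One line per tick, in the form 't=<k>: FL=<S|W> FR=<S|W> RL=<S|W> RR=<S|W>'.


t=2: FL=S FR=S RL=W RR=S
t=6: FL=W FR=S RL=S RR=S
t=8: FL=S FR=S RL=S RR=W
t=11: FL=S FR=W RL=S RR=S
t=19: FL=W FR=S RL=S RR=W
t=21: FL=S FR=S RL=S RR=W

t=2: phase=(6,0,9,3) vs β=8 → FL=S FR=S RL=W RR=S
t=6: phase=(10,4,1,7) vs β=8 → FL=W FR=S RL=S RR=S
t=8: phase=(0,6,3,9) vs β=8 → FL=S FR=S RL=S RR=W
t=11: phase=(3,9,6,0) vs β=8 → FL=S FR=W RL=S RR=S
t=19: phase=(11,5,2,8) vs β=8 → FL=W FR=S RL=S RR=W
t=21: phase=(1,7,4,10) vs β=8 → FL=S FR=S RL=S RR=W


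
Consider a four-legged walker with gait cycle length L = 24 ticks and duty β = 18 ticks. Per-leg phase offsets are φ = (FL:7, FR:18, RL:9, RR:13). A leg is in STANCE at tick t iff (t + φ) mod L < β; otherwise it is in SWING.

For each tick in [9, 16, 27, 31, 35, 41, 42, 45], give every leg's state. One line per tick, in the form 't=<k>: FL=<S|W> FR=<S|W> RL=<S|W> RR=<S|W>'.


t=9: phase=(16,3,18,22) vs β=18 → FL=S FR=S RL=W RR=W
t=16: phase=(23,10,1,5) vs β=18 → FL=W FR=S RL=S RR=S
t=27: phase=(10,21,12,16) vs β=18 → FL=S FR=W RL=S RR=S
t=31: phase=(14,1,16,20) vs β=18 → FL=S FR=S RL=S RR=W
t=35: phase=(18,5,20,0) vs β=18 → FL=W FR=S RL=W RR=S
t=41: phase=(0,11,2,6) vs β=18 → FL=S FR=S RL=S RR=S
t=42: phase=(1,12,3,7) vs β=18 → FL=S FR=S RL=S RR=S
t=45: phase=(4,15,6,10) vs β=18 → FL=S FR=S RL=S RR=S

t=9: FL=S FR=S RL=W RR=W
t=16: FL=W FR=S RL=S RR=S
t=27: FL=S FR=W RL=S RR=S
t=31: FL=S FR=S RL=S RR=W
t=35: FL=W FR=S RL=W RR=S
t=41: FL=S FR=S RL=S RR=S
t=42: FL=S FR=S RL=S RR=S
t=45: FL=S FR=S RL=S RR=S


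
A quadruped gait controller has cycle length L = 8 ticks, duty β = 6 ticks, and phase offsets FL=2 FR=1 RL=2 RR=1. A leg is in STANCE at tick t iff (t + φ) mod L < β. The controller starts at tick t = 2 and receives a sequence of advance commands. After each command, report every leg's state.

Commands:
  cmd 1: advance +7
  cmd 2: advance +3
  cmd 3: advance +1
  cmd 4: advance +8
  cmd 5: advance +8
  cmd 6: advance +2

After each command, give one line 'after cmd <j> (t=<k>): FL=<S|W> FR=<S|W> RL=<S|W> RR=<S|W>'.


after cmd 1 (t=9): FL=S FR=S RL=S RR=S
after cmd 2 (t=12): FL=W FR=S RL=W RR=S
after cmd 3 (t=13): FL=W FR=W RL=W RR=W
after cmd 4 (t=21): FL=W FR=W RL=W RR=W
after cmd 5 (t=29): FL=W FR=W RL=W RR=W
after cmd 6 (t=31): FL=S FR=S RL=S RR=S

start t=2: FL=S FR=S RL=S RR=S
cmd 1: advance +7 → t=9, phase=(3,2,3,2) → FL=S FR=S RL=S RR=S
cmd 2: advance +3 → t=12, phase=(6,5,6,5) → FL=W FR=S RL=W RR=S
cmd 3: advance +1 → t=13, phase=(7,6,7,6) → FL=W FR=W RL=W RR=W
cmd 4: advance +8 → t=21, phase=(7,6,7,6) → FL=W FR=W RL=W RR=W
cmd 5: advance +8 → t=29, phase=(7,6,7,6) → FL=W FR=W RL=W RR=W
cmd 6: advance +2 → t=31, phase=(1,0,1,0) → FL=S FR=S RL=S RR=S


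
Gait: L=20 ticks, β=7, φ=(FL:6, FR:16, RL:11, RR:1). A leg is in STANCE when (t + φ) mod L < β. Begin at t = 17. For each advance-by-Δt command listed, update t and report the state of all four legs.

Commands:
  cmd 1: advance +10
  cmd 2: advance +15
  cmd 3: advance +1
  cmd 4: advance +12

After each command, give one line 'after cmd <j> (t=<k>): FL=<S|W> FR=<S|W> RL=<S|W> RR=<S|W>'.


after cmd 1 (t=27): FL=W FR=S RL=W RR=W
after cmd 2 (t=42): FL=W FR=W RL=W RR=S
after cmd 3 (t=43): FL=W FR=W RL=W RR=S
after cmd 4 (t=55): FL=S FR=W RL=S RR=W

start t=17: FL=S FR=W RL=W RR=W
cmd 1: advance +10 → t=27, phase=(13,3,18,8) → FL=W FR=S RL=W RR=W
cmd 2: advance +15 → t=42, phase=(8,18,13,3) → FL=W FR=W RL=W RR=S
cmd 3: advance +1 → t=43, phase=(9,19,14,4) → FL=W FR=W RL=W RR=S
cmd 4: advance +12 → t=55, phase=(1,11,6,16) → FL=S FR=W RL=S RR=W


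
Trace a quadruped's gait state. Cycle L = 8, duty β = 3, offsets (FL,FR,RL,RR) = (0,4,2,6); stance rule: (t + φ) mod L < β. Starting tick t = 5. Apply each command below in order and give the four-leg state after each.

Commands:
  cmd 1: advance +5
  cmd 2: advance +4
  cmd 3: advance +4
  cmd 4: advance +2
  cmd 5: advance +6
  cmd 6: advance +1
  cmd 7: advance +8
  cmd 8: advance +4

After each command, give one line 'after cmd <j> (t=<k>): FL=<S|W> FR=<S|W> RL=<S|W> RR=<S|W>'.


start t=5: FL=W FR=S RL=W RR=W
cmd 1: advance +5 → t=10, phase=(2,6,4,0) → FL=S FR=W RL=W RR=S
cmd 2: advance +4 → t=14, phase=(6,2,0,4) → FL=W FR=S RL=S RR=W
cmd 3: advance +4 → t=18, phase=(2,6,4,0) → FL=S FR=W RL=W RR=S
cmd 4: advance +2 → t=20, phase=(4,0,6,2) → FL=W FR=S RL=W RR=S
cmd 5: advance +6 → t=26, phase=(2,6,4,0) → FL=S FR=W RL=W RR=S
cmd 6: advance +1 → t=27, phase=(3,7,5,1) → FL=W FR=W RL=W RR=S
cmd 7: advance +8 → t=35, phase=(3,7,5,1) → FL=W FR=W RL=W RR=S
cmd 8: advance +4 → t=39, phase=(7,3,1,5) → FL=W FR=W RL=S RR=W

after cmd 1 (t=10): FL=S FR=W RL=W RR=S
after cmd 2 (t=14): FL=W FR=S RL=S RR=W
after cmd 3 (t=18): FL=S FR=W RL=W RR=S
after cmd 4 (t=20): FL=W FR=S RL=W RR=S
after cmd 5 (t=26): FL=S FR=W RL=W RR=S
after cmd 6 (t=27): FL=W FR=W RL=W RR=S
after cmd 7 (t=35): FL=W FR=W RL=W RR=S
after cmd 8 (t=39): FL=W FR=W RL=S RR=W


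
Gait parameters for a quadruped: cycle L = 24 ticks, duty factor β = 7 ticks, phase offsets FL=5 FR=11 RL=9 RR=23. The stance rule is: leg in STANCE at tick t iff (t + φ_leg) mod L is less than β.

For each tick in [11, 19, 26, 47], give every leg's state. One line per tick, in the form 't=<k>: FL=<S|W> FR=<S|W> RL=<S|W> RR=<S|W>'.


t=11: FL=W FR=W RL=W RR=W
t=19: FL=S FR=S RL=S RR=W
t=26: FL=W FR=W RL=W RR=S
t=47: FL=S FR=W RL=W RR=W

t=11: phase=(16,22,20,10) vs β=7 → FL=W FR=W RL=W RR=W
t=19: phase=(0,6,4,18) vs β=7 → FL=S FR=S RL=S RR=W
t=26: phase=(7,13,11,1) vs β=7 → FL=W FR=W RL=W RR=S
t=47: phase=(4,10,8,22) vs β=7 → FL=S FR=W RL=W RR=W


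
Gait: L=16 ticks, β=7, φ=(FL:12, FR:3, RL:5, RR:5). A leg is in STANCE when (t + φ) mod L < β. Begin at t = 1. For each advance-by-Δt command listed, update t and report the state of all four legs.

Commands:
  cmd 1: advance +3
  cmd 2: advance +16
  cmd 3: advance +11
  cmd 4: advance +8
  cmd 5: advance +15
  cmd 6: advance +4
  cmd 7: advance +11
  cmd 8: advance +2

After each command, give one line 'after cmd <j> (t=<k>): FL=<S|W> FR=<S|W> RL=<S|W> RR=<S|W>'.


after cmd 1 (t=4): FL=S FR=W RL=W RR=W
after cmd 2 (t=20): FL=S FR=W RL=W RR=W
after cmd 3 (t=31): FL=W FR=S RL=S RR=S
after cmd 4 (t=39): FL=S FR=W RL=W RR=W
after cmd 5 (t=54): FL=S FR=W RL=W RR=W
after cmd 6 (t=58): FL=S FR=W RL=W RR=W
after cmd 7 (t=69): FL=S FR=W RL=W RR=W
after cmd 8 (t=71): FL=S FR=W RL=W RR=W

start t=1: FL=W FR=S RL=S RR=S
cmd 1: advance +3 → t=4, phase=(0,7,9,9) → FL=S FR=W RL=W RR=W
cmd 2: advance +16 → t=20, phase=(0,7,9,9) → FL=S FR=W RL=W RR=W
cmd 3: advance +11 → t=31, phase=(11,2,4,4) → FL=W FR=S RL=S RR=S
cmd 4: advance +8 → t=39, phase=(3,10,12,12) → FL=S FR=W RL=W RR=W
cmd 5: advance +15 → t=54, phase=(2,9,11,11) → FL=S FR=W RL=W RR=W
cmd 6: advance +4 → t=58, phase=(6,13,15,15) → FL=S FR=W RL=W RR=W
cmd 7: advance +11 → t=69, phase=(1,8,10,10) → FL=S FR=W RL=W RR=W
cmd 8: advance +2 → t=71, phase=(3,10,12,12) → FL=S FR=W RL=W RR=W


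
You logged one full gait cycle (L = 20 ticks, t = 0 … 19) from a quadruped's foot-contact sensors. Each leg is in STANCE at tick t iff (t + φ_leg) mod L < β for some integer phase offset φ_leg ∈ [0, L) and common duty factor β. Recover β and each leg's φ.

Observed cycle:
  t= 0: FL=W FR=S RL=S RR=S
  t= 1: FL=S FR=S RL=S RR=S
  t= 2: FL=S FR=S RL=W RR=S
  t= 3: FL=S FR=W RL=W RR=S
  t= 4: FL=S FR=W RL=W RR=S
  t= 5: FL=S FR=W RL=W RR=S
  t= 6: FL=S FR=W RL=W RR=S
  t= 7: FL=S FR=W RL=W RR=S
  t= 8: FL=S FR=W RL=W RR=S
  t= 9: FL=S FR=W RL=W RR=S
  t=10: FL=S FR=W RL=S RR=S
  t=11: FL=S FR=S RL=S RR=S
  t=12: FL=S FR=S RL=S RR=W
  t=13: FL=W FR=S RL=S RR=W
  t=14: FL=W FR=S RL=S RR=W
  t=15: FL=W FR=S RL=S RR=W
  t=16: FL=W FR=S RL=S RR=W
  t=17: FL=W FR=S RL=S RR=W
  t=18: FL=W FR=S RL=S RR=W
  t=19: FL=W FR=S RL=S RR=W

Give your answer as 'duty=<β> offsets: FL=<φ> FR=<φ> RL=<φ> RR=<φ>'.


duty=12 offsets: FL=19 FR=9 RL=10 RR=0

duty β = stance ticks per leg = 12
FL: stance ticks = 12; W→S at t=1 → φ=19
FR: stance ticks = 12; W→S at t=11 → φ=9
RL: stance ticks = 12; W→S at t=10 → φ=10
RR: stance ticks = 12; W→S at t=0 → φ=0


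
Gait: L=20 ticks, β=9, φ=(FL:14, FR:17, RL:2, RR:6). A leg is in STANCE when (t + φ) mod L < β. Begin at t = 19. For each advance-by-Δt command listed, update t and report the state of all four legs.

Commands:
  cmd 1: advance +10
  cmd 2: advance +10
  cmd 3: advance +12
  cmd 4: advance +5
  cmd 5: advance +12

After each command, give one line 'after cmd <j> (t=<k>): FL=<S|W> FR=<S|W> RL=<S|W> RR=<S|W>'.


after cmd 1 (t=29): FL=S FR=S RL=W RR=W
after cmd 2 (t=39): FL=W FR=W RL=S RR=S
after cmd 3 (t=51): FL=S FR=S RL=W RR=W
after cmd 4 (t=56): FL=W FR=W RL=W RR=S
after cmd 5 (t=68): FL=S FR=S RL=W RR=W

start t=19: FL=W FR=W RL=S RR=S
cmd 1: advance +10 → t=29, phase=(3,6,11,15) → FL=S FR=S RL=W RR=W
cmd 2: advance +10 → t=39, phase=(13,16,1,5) → FL=W FR=W RL=S RR=S
cmd 3: advance +12 → t=51, phase=(5,8,13,17) → FL=S FR=S RL=W RR=W
cmd 4: advance +5 → t=56, phase=(10,13,18,2) → FL=W FR=W RL=W RR=S
cmd 5: advance +12 → t=68, phase=(2,5,10,14) → FL=S FR=S RL=W RR=W


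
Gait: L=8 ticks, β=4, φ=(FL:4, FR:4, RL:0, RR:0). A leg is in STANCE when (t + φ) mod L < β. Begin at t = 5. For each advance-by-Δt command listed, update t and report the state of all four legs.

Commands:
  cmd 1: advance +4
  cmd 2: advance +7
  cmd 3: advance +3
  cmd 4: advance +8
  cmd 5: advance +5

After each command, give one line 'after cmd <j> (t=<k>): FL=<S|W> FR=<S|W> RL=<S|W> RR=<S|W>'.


start t=5: FL=S FR=S RL=W RR=W
cmd 1: advance +4 → t=9, phase=(5,5,1,1) → FL=W FR=W RL=S RR=S
cmd 2: advance +7 → t=16, phase=(4,4,0,0) → FL=W FR=W RL=S RR=S
cmd 3: advance +3 → t=19, phase=(7,7,3,3) → FL=W FR=W RL=S RR=S
cmd 4: advance +8 → t=27, phase=(7,7,3,3) → FL=W FR=W RL=S RR=S
cmd 5: advance +5 → t=32, phase=(4,4,0,0) → FL=W FR=W RL=S RR=S

after cmd 1 (t=9): FL=W FR=W RL=S RR=S
after cmd 2 (t=16): FL=W FR=W RL=S RR=S
after cmd 3 (t=19): FL=W FR=W RL=S RR=S
after cmd 4 (t=27): FL=W FR=W RL=S RR=S
after cmd 5 (t=32): FL=W FR=W RL=S RR=S


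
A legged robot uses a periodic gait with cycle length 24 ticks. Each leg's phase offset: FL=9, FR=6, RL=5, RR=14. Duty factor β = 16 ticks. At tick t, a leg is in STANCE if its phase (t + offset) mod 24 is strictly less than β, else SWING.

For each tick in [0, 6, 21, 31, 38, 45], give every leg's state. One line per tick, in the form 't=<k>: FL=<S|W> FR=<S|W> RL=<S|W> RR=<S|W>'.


t=0: phase=(9,6,5,14) vs β=16 → FL=S FR=S RL=S RR=S
t=6: phase=(15,12,11,20) vs β=16 → FL=S FR=S RL=S RR=W
t=21: phase=(6,3,2,11) vs β=16 → FL=S FR=S RL=S RR=S
t=31: phase=(16,13,12,21) vs β=16 → FL=W FR=S RL=S RR=W
t=38: phase=(23,20,19,4) vs β=16 → FL=W FR=W RL=W RR=S
t=45: phase=(6,3,2,11) vs β=16 → FL=S FR=S RL=S RR=S

t=0: FL=S FR=S RL=S RR=S
t=6: FL=S FR=S RL=S RR=W
t=21: FL=S FR=S RL=S RR=S
t=31: FL=W FR=S RL=S RR=W
t=38: FL=W FR=W RL=W RR=S
t=45: FL=S FR=S RL=S RR=S


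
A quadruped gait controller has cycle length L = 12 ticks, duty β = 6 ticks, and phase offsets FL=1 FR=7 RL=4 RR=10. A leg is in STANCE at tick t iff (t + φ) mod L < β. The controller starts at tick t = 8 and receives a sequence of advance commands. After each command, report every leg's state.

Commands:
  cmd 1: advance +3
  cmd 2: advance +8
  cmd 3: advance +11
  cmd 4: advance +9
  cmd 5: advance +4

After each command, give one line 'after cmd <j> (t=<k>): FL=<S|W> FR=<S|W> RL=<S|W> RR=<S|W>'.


start t=8: FL=W FR=S RL=S RR=W
cmd 1: advance +3 → t=11, phase=(0,6,3,9) → FL=S FR=W RL=S RR=W
cmd 2: advance +8 → t=19, phase=(8,2,11,5) → FL=W FR=S RL=W RR=S
cmd 3: advance +11 → t=30, phase=(7,1,10,4) → FL=W FR=S RL=W RR=S
cmd 4: advance +9 → t=39, phase=(4,10,7,1) → FL=S FR=W RL=W RR=S
cmd 5: advance +4 → t=43, phase=(8,2,11,5) → FL=W FR=S RL=W RR=S

after cmd 1 (t=11): FL=S FR=W RL=S RR=W
after cmd 2 (t=19): FL=W FR=S RL=W RR=S
after cmd 3 (t=30): FL=W FR=S RL=W RR=S
after cmd 4 (t=39): FL=S FR=W RL=W RR=S
after cmd 5 (t=43): FL=W FR=S RL=W RR=S


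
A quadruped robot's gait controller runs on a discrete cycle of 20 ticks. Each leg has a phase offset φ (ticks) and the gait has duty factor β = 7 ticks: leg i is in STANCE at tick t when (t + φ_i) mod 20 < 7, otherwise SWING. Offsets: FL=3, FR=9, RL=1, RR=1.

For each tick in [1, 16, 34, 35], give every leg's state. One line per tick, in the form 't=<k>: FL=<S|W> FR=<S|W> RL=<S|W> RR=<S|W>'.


t=1: phase=(4,10,2,2) vs β=7 → FL=S FR=W RL=S RR=S
t=16: phase=(19,5,17,17) vs β=7 → FL=W FR=S RL=W RR=W
t=34: phase=(17,3,15,15) vs β=7 → FL=W FR=S RL=W RR=W
t=35: phase=(18,4,16,16) vs β=7 → FL=W FR=S RL=W RR=W

t=1: FL=S FR=W RL=S RR=S
t=16: FL=W FR=S RL=W RR=W
t=34: FL=W FR=S RL=W RR=W
t=35: FL=W FR=S RL=W RR=W


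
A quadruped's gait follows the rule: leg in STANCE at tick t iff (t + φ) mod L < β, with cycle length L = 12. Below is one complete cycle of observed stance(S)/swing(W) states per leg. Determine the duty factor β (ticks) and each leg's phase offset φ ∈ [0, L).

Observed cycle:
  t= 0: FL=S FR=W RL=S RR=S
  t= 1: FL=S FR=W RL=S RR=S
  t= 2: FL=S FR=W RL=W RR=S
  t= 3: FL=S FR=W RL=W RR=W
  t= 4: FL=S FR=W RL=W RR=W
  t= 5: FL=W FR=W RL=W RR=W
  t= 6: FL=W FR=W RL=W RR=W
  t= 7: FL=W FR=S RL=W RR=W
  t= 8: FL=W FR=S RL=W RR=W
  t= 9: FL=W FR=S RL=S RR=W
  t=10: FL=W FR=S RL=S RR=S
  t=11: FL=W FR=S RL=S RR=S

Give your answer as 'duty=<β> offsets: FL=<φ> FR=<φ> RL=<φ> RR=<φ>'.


duty β = stance ticks per leg = 5
FL: stance ticks = 5; W→S at t=0 → φ=0
FR: stance ticks = 5; W→S at t=7 → φ=5
RL: stance ticks = 5; W→S at t=9 → φ=3
RR: stance ticks = 5; W→S at t=10 → φ=2

duty=5 offsets: FL=0 FR=5 RL=3 RR=2


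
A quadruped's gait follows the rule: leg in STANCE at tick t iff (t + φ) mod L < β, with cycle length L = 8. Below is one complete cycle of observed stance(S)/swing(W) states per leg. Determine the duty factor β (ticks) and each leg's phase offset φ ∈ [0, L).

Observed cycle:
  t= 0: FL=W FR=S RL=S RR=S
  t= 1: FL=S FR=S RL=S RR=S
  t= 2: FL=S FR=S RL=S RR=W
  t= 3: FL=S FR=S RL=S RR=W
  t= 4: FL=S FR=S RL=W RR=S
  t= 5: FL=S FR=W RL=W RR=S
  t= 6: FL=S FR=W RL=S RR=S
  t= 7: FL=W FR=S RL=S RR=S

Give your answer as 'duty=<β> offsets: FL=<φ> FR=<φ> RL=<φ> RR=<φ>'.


duty β = stance ticks per leg = 6
FL: stance ticks = 6; W→S at t=1 → φ=7
FR: stance ticks = 6; W→S at t=7 → φ=1
RL: stance ticks = 6; W→S at t=6 → φ=2
RR: stance ticks = 6; W→S at t=4 → φ=4

duty=6 offsets: FL=7 FR=1 RL=2 RR=4


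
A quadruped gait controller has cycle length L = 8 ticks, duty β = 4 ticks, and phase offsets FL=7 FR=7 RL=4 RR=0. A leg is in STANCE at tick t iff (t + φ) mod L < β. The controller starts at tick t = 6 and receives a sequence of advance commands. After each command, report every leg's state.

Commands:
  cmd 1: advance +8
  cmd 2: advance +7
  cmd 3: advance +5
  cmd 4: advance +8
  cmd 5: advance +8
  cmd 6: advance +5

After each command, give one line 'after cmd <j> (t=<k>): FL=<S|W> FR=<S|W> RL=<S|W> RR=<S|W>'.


start t=6: FL=W FR=W RL=S RR=W
cmd 1: advance +8 → t=14, phase=(5,5,2,6) → FL=W FR=W RL=S RR=W
cmd 2: advance +7 → t=21, phase=(4,4,1,5) → FL=W FR=W RL=S RR=W
cmd 3: advance +5 → t=26, phase=(1,1,6,2) → FL=S FR=S RL=W RR=S
cmd 4: advance +8 → t=34, phase=(1,1,6,2) → FL=S FR=S RL=W RR=S
cmd 5: advance +8 → t=42, phase=(1,1,6,2) → FL=S FR=S RL=W RR=S
cmd 6: advance +5 → t=47, phase=(6,6,3,7) → FL=W FR=W RL=S RR=W

after cmd 1 (t=14): FL=W FR=W RL=S RR=W
after cmd 2 (t=21): FL=W FR=W RL=S RR=W
after cmd 3 (t=26): FL=S FR=S RL=W RR=S
after cmd 4 (t=34): FL=S FR=S RL=W RR=S
after cmd 5 (t=42): FL=S FR=S RL=W RR=S
after cmd 6 (t=47): FL=W FR=W RL=S RR=W
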